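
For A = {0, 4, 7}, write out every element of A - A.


A - A = {a - a' : a, a' ∈ A}.
Compute a - a' for each ordered pair (a, a'):
a = 0: 0-0=0, 0-4=-4, 0-7=-7
a = 4: 4-0=4, 4-4=0, 4-7=-3
a = 7: 7-0=7, 7-4=3, 7-7=0
Collecting distinct values (and noting 0 appears from a-a):
A - A = {-7, -4, -3, 0, 3, 4, 7}
|A - A| = 7

A - A = {-7, -4, -3, 0, 3, 4, 7}


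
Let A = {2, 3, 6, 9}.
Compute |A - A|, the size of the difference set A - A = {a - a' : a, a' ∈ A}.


A - A = {a - a' : a, a' ∈ A}; |A| = 4.
Bounds: 2|A|-1 ≤ |A - A| ≤ |A|² - |A| + 1, i.e. 7 ≤ |A - A| ≤ 13.
Note: 0 ∈ A - A always (from a - a). The set is symmetric: if d ∈ A - A then -d ∈ A - A.
Enumerate nonzero differences d = a - a' with a > a' (then include -d):
Positive differences: {1, 3, 4, 6, 7}
Full difference set: {0} ∪ (positive diffs) ∪ (negative diffs).
|A - A| = 1 + 2·5 = 11 (matches direct enumeration: 11).

|A - A| = 11


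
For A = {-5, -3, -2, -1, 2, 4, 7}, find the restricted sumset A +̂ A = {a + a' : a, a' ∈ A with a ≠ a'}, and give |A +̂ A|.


Restricted sumset: A +̂ A = {a + a' : a ∈ A, a' ∈ A, a ≠ a'}.
Equivalently, take A + A and drop any sum 2a that is achievable ONLY as a + a for a ∈ A (i.e. sums representable only with equal summands).
Enumerate pairs (a, a') with a < a' (symmetric, so each unordered pair gives one sum; this covers all a ≠ a'):
  -5 + -3 = -8
  -5 + -2 = -7
  -5 + -1 = -6
  -5 + 2 = -3
  -5 + 4 = -1
  -5 + 7 = 2
  -3 + -2 = -5
  -3 + -1 = -4
  -3 + 2 = -1
  -3 + 4 = 1
  -3 + 7 = 4
  -2 + -1 = -3
  -2 + 2 = 0
  -2 + 4 = 2
  -2 + 7 = 5
  -1 + 2 = 1
  -1 + 4 = 3
  -1 + 7 = 6
  2 + 4 = 6
  2 + 7 = 9
  4 + 7 = 11
Collected distinct sums: {-8, -7, -6, -5, -4, -3, -1, 0, 1, 2, 3, 4, 5, 6, 9, 11}
|A +̂ A| = 16
(Reference bound: |A +̂ A| ≥ 2|A| - 3 for |A| ≥ 2, with |A| = 7 giving ≥ 11.)

|A +̂ A| = 16


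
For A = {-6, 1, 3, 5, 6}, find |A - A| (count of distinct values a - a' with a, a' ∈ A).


A - A = {a - a' : a, a' ∈ A}; |A| = 5.
Bounds: 2|A|-1 ≤ |A - A| ≤ |A|² - |A| + 1, i.e. 9 ≤ |A - A| ≤ 21.
Note: 0 ∈ A - A always (from a - a). The set is symmetric: if d ∈ A - A then -d ∈ A - A.
Enumerate nonzero differences d = a - a' with a > a' (then include -d):
Positive differences: {1, 2, 3, 4, 5, 7, 9, 11, 12}
Full difference set: {0} ∪ (positive diffs) ∪ (negative diffs).
|A - A| = 1 + 2·9 = 19 (matches direct enumeration: 19).

|A - A| = 19


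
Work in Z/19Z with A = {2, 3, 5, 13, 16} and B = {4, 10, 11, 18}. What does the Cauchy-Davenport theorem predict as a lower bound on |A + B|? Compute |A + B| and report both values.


Cauchy-Davenport: |A + B| ≥ min(p, |A| + |B| - 1) for A, B nonempty in Z/pZ.
|A| = 5, |B| = 4, p = 19.
CD lower bound = min(19, 5 + 4 - 1) = min(19, 8) = 8.
Compute A + B mod 19 directly:
a = 2: 2+4=6, 2+10=12, 2+11=13, 2+18=1
a = 3: 3+4=7, 3+10=13, 3+11=14, 3+18=2
a = 5: 5+4=9, 5+10=15, 5+11=16, 5+18=4
a = 13: 13+4=17, 13+10=4, 13+11=5, 13+18=12
a = 16: 16+4=1, 16+10=7, 16+11=8, 16+18=15
A + B = {1, 2, 4, 5, 6, 7, 8, 9, 12, 13, 14, 15, 16, 17}, so |A + B| = 14.
Verify: 14 ≥ 8? Yes ✓.

CD lower bound = 8, actual |A + B| = 14.


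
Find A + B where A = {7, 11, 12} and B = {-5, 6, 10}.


A + B = {a + b : a ∈ A, b ∈ B}.
Enumerate all |A|·|B| = 3·3 = 9 pairs (a, b) and collect distinct sums.
a = 7: 7+-5=2, 7+6=13, 7+10=17
a = 11: 11+-5=6, 11+6=17, 11+10=21
a = 12: 12+-5=7, 12+6=18, 12+10=22
Collecting distinct sums: A + B = {2, 6, 7, 13, 17, 18, 21, 22}
|A + B| = 8

A + B = {2, 6, 7, 13, 17, 18, 21, 22}


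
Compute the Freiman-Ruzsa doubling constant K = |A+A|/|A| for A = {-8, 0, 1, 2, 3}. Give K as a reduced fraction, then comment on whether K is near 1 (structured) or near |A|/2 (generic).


|A| = 5.
Compute A + A by enumerating all 25 pairs.
A + A = {-16, -8, -7, -6, -5, 0, 1, 2, 3, 4, 5, 6}, so |A + A| = 12.
K = |A + A| / |A| = 12/5 (already in lowest terms) ≈ 2.4000.
Reference: AP of size 5 gives K = 9/5 ≈ 1.8000; a fully generic set of size 5 gives K ≈ 3.0000.

|A| = 5, |A + A| = 12, K = 12/5.


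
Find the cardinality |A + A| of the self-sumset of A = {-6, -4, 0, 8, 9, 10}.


A + A = {a + a' : a, a' ∈ A}; |A| = 6.
General bounds: 2|A| - 1 ≤ |A + A| ≤ |A|(|A|+1)/2, i.e. 11 ≤ |A + A| ≤ 21.
Lower bound 2|A|-1 is attained iff A is an arithmetic progression.
Enumerate sums a + a' for a ≤ a' (symmetric, so this suffices):
a = -6: -6+-6=-12, -6+-4=-10, -6+0=-6, -6+8=2, -6+9=3, -6+10=4
a = -4: -4+-4=-8, -4+0=-4, -4+8=4, -4+9=5, -4+10=6
a = 0: 0+0=0, 0+8=8, 0+9=9, 0+10=10
a = 8: 8+8=16, 8+9=17, 8+10=18
a = 9: 9+9=18, 9+10=19
a = 10: 10+10=20
Distinct sums: {-12, -10, -8, -6, -4, 0, 2, 3, 4, 5, 6, 8, 9, 10, 16, 17, 18, 19, 20}
|A + A| = 19

|A + A| = 19


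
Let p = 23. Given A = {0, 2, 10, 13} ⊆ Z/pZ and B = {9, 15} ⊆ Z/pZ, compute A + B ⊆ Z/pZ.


Work in Z/23Z: reduce every sum a + b modulo 23.
Enumerate all 8 pairs:
a = 0: 0+9=9, 0+15=15
a = 2: 2+9=11, 2+15=17
a = 10: 10+9=19, 10+15=2
a = 13: 13+9=22, 13+15=5
Distinct residues collected: {2, 5, 9, 11, 15, 17, 19, 22}
|A + B| = 8 (out of 23 total residues).

A + B = {2, 5, 9, 11, 15, 17, 19, 22}


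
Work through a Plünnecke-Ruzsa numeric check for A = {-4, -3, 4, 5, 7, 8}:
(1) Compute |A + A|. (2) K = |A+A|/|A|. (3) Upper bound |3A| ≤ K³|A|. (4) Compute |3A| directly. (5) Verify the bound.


|A| = 6.
Step 1: Compute A + A by enumerating all 36 pairs.
A + A = {-8, -7, -6, 0, 1, 2, 3, 4, 5, 8, 9, 10, 11, 12, 13, 14, 15, 16}, so |A + A| = 18.
Step 2: Doubling constant K = |A + A|/|A| = 18/6 = 18/6 ≈ 3.0000.
Step 3: Plünnecke-Ruzsa gives |3A| ≤ K³·|A| = (3.0000)³ · 6 ≈ 162.0000.
Step 4: Compute 3A = A + A + A directly by enumerating all triples (a,b,c) ∈ A³; |3A| = 32.
Step 5: Check 32 ≤ 162.0000? Yes ✓.

K = 18/6, Plünnecke-Ruzsa bound K³|A| ≈ 162.0000, |3A| = 32, inequality holds.


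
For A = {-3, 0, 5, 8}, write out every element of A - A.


A - A = {a - a' : a, a' ∈ A}.
Compute a - a' for each ordered pair (a, a'):
a = -3: -3--3=0, -3-0=-3, -3-5=-8, -3-8=-11
a = 0: 0--3=3, 0-0=0, 0-5=-5, 0-8=-8
a = 5: 5--3=8, 5-0=5, 5-5=0, 5-8=-3
a = 8: 8--3=11, 8-0=8, 8-5=3, 8-8=0
Collecting distinct values (and noting 0 appears from a-a):
A - A = {-11, -8, -5, -3, 0, 3, 5, 8, 11}
|A - A| = 9

A - A = {-11, -8, -5, -3, 0, 3, 5, 8, 11}


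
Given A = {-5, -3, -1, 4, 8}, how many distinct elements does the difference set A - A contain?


A - A = {a - a' : a, a' ∈ A}; |A| = 5.
Bounds: 2|A|-1 ≤ |A - A| ≤ |A|² - |A| + 1, i.e. 9 ≤ |A - A| ≤ 21.
Note: 0 ∈ A - A always (from a - a). The set is symmetric: if d ∈ A - A then -d ∈ A - A.
Enumerate nonzero differences d = a - a' with a > a' (then include -d):
Positive differences: {2, 4, 5, 7, 9, 11, 13}
Full difference set: {0} ∪ (positive diffs) ∪ (negative diffs).
|A - A| = 1 + 2·7 = 15 (matches direct enumeration: 15).

|A - A| = 15


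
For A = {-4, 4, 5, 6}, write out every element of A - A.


A - A = {a - a' : a, a' ∈ A}.
Compute a - a' for each ordered pair (a, a'):
a = -4: -4--4=0, -4-4=-8, -4-5=-9, -4-6=-10
a = 4: 4--4=8, 4-4=0, 4-5=-1, 4-6=-2
a = 5: 5--4=9, 5-4=1, 5-5=0, 5-6=-1
a = 6: 6--4=10, 6-4=2, 6-5=1, 6-6=0
Collecting distinct values (and noting 0 appears from a-a):
A - A = {-10, -9, -8, -2, -1, 0, 1, 2, 8, 9, 10}
|A - A| = 11

A - A = {-10, -9, -8, -2, -1, 0, 1, 2, 8, 9, 10}


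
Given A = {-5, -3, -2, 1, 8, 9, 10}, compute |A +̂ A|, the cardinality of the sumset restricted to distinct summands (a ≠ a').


Restricted sumset: A +̂ A = {a + a' : a ∈ A, a' ∈ A, a ≠ a'}.
Equivalently, take A + A and drop any sum 2a that is achievable ONLY as a + a for a ∈ A (i.e. sums representable only with equal summands).
Enumerate pairs (a, a') with a < a' (symmetric, so each unordered pair gives one sum; this covers all a ≠ a'):
  -5 + -3 = -8
  -5 + -2 = -7
  -5 + 1 = -4
  -5 + 8 = 3
  -5 + 9 = 4
  -5 + 10 = 5
  -3 + -2 = -5
  -3 + 1 = -2
  -3 + 8 = 5
  -3 + 9 = 6
  -3 + 10 = 7
  -2 + 1 = -1
  -2 + 8 = 6
  -2 + 9 = 7
  -2 + 10 = 8
  1 + 8 = 9
  1 + 9 = 10
  1 + 10 = 11
  8 + 9 = 17
  8 + 10 = 18
  9 + 10 = 19
Collected distinct sums: {-8, -7, -5, -4, -2, -1, 3, 4, 5, 6, 7, 8, 9, 10, 11, 17, 18, 19}
|A +̂ A| = 18
(Reference bound: |A +̂ A| ≥ 2|A| - 3 for |A| ≥ 2, with |A| = 7 giving ≥ 11.)

|A +̂ A| = 18


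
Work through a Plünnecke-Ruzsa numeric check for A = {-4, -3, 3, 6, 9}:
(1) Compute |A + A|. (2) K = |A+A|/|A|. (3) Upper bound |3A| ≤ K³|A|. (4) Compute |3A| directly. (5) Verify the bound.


|A| = 5.
Step 1: Compute A + A by enumerating all 25 pairs.
A + A = {-8, -7, -6, -1, 0, 2, 3, 5, 6, 9, 12, 15, 18}, so |A + A| = 13.
Step 2: Doubling constant K = |A + A|/|A| = 13/5 = 13/5 ≈ 2.6000.
Step 3: Plünnecke-Ruzsa gives |3A| ≤ K³·|A| = (2.6000)³ · 5 ≈ 87.8800.
Step 4: Compute 3A = A + A + A directly by enumerating all triples (a,b,c) ∈ A³; |3A| = 25.
Step 5: Check 25 ≤ 87.8800? Yes ✓.

K = 13/5, Plünnecke-Ruzsa bound K³|A| ≈ 87.8800, |3A| = 25, inequality holds.


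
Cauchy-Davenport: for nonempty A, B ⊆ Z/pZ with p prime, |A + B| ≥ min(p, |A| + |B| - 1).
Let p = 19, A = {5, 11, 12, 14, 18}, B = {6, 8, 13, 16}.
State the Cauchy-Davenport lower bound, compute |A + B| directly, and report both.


Cauchy-Davenport: |A + B| ≥ min(p, |A| + |B| - 1) for A, B nonempty in Z/pZ.
|A| = 5, |B| = 4, p = 19.
CD lower bound = min(19, 5 + 4 - 1) = min(19, 8) = 8.
Compute A + B mod 19 directly:
a = 5: 5+6=11, 5+8=13, 5+13=18, 5+16=2
a = 11: 11+6=17, 11+8=0, 11+13=5, 11+16=8
a = 12: 12+6=18, 12+8=1, 12+13=6, 12+16=9
a = 14: 14+6=1, 14+8=3, 14+13=8, 14+16=11
a = 18: 18+6=5, 18+8=7, 18+13=12, 18+16=15
A + B = {0, 1, 2, 3, 5, 6, 7, 8, 9, 11, 12, 13, 15, 17, 18}, so |A + B| = 15.
Verify: 15 ≥ 8? Yes ✓.

CD lower bound = 8, actual |A + B| = 15.


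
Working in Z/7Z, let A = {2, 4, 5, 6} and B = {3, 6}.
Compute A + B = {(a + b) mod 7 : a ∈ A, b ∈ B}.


Work in Z/7Z: reduce every sum a + b modulo 7.
Enumerate all 8 pairs:
a = 2: 2+3=5, 2+6=1
a = 4: 4+3=0, 4+6=3
a = 5: 5+3=1, 5+6=4
a = 6: 6+3=2, 6+6=5
Distinct residues collected: {0, 1, 2, 3, 4, 5}
|A + B| = 6 (out of 7 total residues).

A + B = {0, 1, 2, 3, 4, 5}


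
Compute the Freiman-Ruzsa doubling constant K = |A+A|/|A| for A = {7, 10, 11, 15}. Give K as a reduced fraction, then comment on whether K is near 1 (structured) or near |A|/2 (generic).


|A| = 4.
Compute A + A by enumerating all 16 pairs.
A + A = {14, 17, 18, 20, 21, 22, 25, 26, 30}, so |A + A| = 9.
K = |A + A| / |A| = 9/4 (already in lowest terms) ≈ 2.2500.
Reference: AP of size 4 gives K = 7/4 ≈ 1.7500; a fully generic set of size 4 gives K ≈ 2.5000.

|A| = 4, |A + A| = 9, K = 9/4.


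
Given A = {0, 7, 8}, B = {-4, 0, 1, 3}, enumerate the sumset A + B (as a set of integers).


A + B = {a + b : a ∈ A, b ∈ B}.
Enumerate all |A|·|B| = 3·4 = 12 pairs (a, b) and collect distinct sums.
a = 0: 0+-4=-4, 0+0=0, 0+1=1, 0+3=3
a = 7: 7+-4=3, 7+0=7, 7+1=8, 7+3=10
a = 8: 8+-4=4, 8+0=8, 8+1=9, 8+3=11
Collecting distinct sums: A + B = {-4, 0, 1, 3, 4, 7, 8, 9, 10, 11}
|A + B| = 10

A + B = {-4, 0, 1, 3, 4, 7, 8, 9, 10, 11}


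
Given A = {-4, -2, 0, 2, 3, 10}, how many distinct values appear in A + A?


A + A = {a + a' : a, a' ∈ A}; |A| = 6.
General bounds: 2|A| - 1 ≤ |A + A| ≤ |A|(|A|+1)/2, i.e. 11 ≤ |A + A| ≤ 21.
Lower bound 2|A|-1 is attained iff A is an arithmetic progression.
Enumerate sums a + a' for a ≤ a' (symmetric, so this suffices):
a = -4: -4+-4=-8, -4+-2=-6, -4+0=-4, -4+2=-2, -4+3=-1, -4+10=6
a = -2: -2+-2=-4, -2+0=-2, -2+2=0, -2+3=1, -2+10=8
a = 0: 0+0=0, 0+2=2, 0+3=3, 0+10=10
a = 2: 2+2=4, 2+3=5, 2+10=12
a = 3: 3+3=6, 3+10=13
a = 10: 10+10=20
Distinct sums: {-8, -6, -4, -2, -1, 0, 1, 2, 3, 4, 5, 6, 8, 10, 12, 13, 20}
|A + A| = 17

|A + A| = 17


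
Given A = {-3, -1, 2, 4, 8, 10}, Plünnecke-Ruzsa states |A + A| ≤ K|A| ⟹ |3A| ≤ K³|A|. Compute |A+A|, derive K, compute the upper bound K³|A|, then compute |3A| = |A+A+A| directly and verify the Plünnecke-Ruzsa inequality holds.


|A| = 6.
Step 1: Compute A + A by enumerating all 36 pairs.
A + A = {-6, -4, -2, -1, 1, 3, 4, 5, 6, 7, 8, 9, 10, 12, 14, 16, 18, 20}, so |A + A| = 18.
Step 2: Doubling constant K = |A + A|/|A| = 18/6 = 18/6 ≈ 3.0000.
Step 3: Plünnecke-Ruzsa gives |3A| ≤ K³·|A| = (3.0000)³ · 6 ≈ 162.0000.
Step 4: Compute 3A = A + A + A directly by enumerating all triples (a,b,c) ∈ A³; |3A| = 32.
Step 5: Check 32 ≤ 162.0000? Yes ✓.

K = 18/6, Plünnecke-Ruzsa bound K³|A| ≈ 162.0000, |3A| = 32, inequality holds.


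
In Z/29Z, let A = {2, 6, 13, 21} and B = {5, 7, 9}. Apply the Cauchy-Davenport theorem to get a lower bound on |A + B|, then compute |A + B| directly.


Cauchy-Davenport: |A + B| ≥ min(p, |A| + |B| - 1) for A, B nonempty in Z/pZ.
|A| = 4, |B| = 3, p = 29.
CD lower bound = min(29, 4 + 3 - 1) = min(29, 6) = 6.
Compute A + B mod 29 directly:
a = 2: 2+5=7, 2+7=9, 2+9=11
a = 6: 6+5=11, 6+7=13, 6+9=15
a = 13: 13+5=18, 13+7=20, 13+9=22
a = 21: 21+5=26, 21+7=28, 21+9=1
A + B = {1, 7, 9, 11, 13, 15, 18, 20, 22, 26, 28}, so |A + B| = 11.
Verify: 11 ≥ 6? Yes ✓.

CD lower bound = 6, actual |A + B| = 11.


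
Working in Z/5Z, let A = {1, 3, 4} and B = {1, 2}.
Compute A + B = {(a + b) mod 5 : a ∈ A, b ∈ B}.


Work in Z/5Z: reduce every sum a + b modulo 5.
Enumerate all 6 pairs:
a = 1: 1+1=2, 1+2=3
a = 3: 3+1=4, 3+2=0
a = 4: 4+1=0, 4+2=1
Distinct residues collected: {0, 1, 2, 3, 4}
|A + B| = 5 (out of 5 total residues).

A + B = {0, 1, 2, 3, 4}


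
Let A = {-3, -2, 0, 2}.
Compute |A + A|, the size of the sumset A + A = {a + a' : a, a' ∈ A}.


A + A = {a + a' : a, a' ∈ A}; |A| = 4.
General bounds: 2|A| - 1 ≤ |A + A| ≤ |A|(|A|+1)/2, i.e. 7 ≤ |A + A| ≤ 10.
Lower bound 2|A|-1 is attained iff A is an arithmetic progression.
Enumerate sums a + a' for a ≤ a' (symmetric, so this suffices):
a = -3: -3+-3=-6, -3+-2=-5, -3+0=-3, -3+2=-1
a = -2: -2+-2=-4, -2+0=-2, -2+2=0
a = 0: 0+0=0, 0+2=2
a = 2: 2+2=4
Distinct sums: {-6, -5, -4, -3, -2, -1, 0, 2, 4}
|A + A| = 9

|A + A| = 9


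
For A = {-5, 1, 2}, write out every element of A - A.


A - A = {a - a' : a, a' ∈ A}.
Compute a - a' for each ordered pair (a, a'):
a = -5: -5--5=0, -5-1=-6, -5-2=-7
a = 1: 1--5=6, 1-1=0, 1-2=-1
a = 2: 2--5=7, 2-1=1, 2-2=0
Collecting distinct values (and noting 0 appears from a-a):
A - A = {-7, -6, -1, 0, 1, 6, 7}
|A - A| = 7

A - A = {-7, -6, -1, 0, 1, 6, 7}


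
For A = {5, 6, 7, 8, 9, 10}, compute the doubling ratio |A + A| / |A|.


|A| = 6.
Compute A + A by enumerating all 36 pairs.
A + A = {10, 11, 12, 13, 14, 15, 16, 17, 18, 19, 20}, so |A + A| = 11.
K = |A + A| / |A| = 11/6 (already in lowest terms) ≈ 1.8333.
Reference: AP of size 6 gives K = 11/6 ≈ 1.8333; a fully generic set of size 6 gives K ≈ 3.5000.

|A| = 6, |A + A| = 11, K = 11/6.


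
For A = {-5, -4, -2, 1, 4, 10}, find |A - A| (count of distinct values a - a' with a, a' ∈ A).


A - A = {a - a' : a, a' ∈ A}; |A| = 6.
Bounds: 2|A|-1 ≤ |A - A| ≤ |A|² - |A| + 1, i.e. 11 ≤ |A - A| ≤ 31.
Note: 0 ∈ A - A always (from a - a). The set is symmetric: if d ∈ A - A then -d ∈ A - A.
Enumerate nonzero differences d = a - a' with a > a' (then include -d):
Positive differences: {1, 2, 3, 5, 6, 8, 9, 12, 14, 15}
Full difference set: {0} ∪ (positive diffs) ∪ (negative diffs).
|A - A| = 1 + 2·10 = 21 (matches direct enumeration: 21).

|A - A| = 21


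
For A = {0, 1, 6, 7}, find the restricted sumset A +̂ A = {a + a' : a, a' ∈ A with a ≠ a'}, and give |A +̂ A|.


Restricted sumset: A +̂ A = {a + a' : a ∈ A, a' ∈ A, a ≠ a'}.
Equivalently, take A + A and drop any sum 2a that is achievable ONLY as a + a for a ∈ A (i.e. sums representable only with equal summands).
Enumerate pairs (a, a') with a < a' (symmetric, so each unordered pair gives one sum; this covers all a ≠ a'):
  0 + 1 = 1
  0 + 6 = 6
  0 + 7 = 7
  1 + 6 = 7
  1 + 7 = 8
  6 + 7 = 13
Collected distinct sums: {1, 6, 7, 8, 13}
|A +̂ A| = 5
(Reference bound: |A +̂ A| ≥ 2|A| - 3 for |A| ≥ 2, with |A| = 4 giving ≥ 5.)

|A +̂ A| = 5


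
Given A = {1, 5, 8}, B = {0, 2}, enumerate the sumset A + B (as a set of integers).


A + B = {a + b : a ∈ A, b ∈ B}.
Enumerate all |A|·|B| = 3·2 = 6 pairs (a, b) and collect distinct sums.
a = 1: 1+0=1, 1+2=3
a = 5: 5+0=5, 5+2=7
a = 8: 8+0=8, 8+2=10
Collecting distinct sums: A + B = {1, 3, 5, 7, 8, 10}
|A + B| = 6

A + B = {1, 3, 5, 7, 8, 10}


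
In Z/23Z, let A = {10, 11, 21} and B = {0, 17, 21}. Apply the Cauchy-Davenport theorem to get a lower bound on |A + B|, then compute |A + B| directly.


Cauchy-Davenport: |A + B| ≥ min(p, |A| + |B| - 1) for A, B nonempty in Z/pZ.
|A| = 3, |B| = 3, p = 23.
CD lower bound = min(23, 3 + 3 - 1) = min(23, 5) = 5.
Compute A + B mod 23 directly:
a = 10: 10+0=10, 10+17=4, 10+21=8
a = 11: 11+0=11, 11+17=5, 11+21=9
a = 21: 21+0=21, 21+17=15, 21+21=19
A + B = {4, 5, 8, 9, 10, 11, 15, 19, 21}, so |A + B| = 9.
Verify: 9 ≥ 5? Yes ✓.

CD lower bound = 5, actual |A + B| = 9.


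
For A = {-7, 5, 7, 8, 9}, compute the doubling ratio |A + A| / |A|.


|A| = 5.
Compute A + A by enumerating all 25 pairs.
A + A = {-14, -2, 0, 1, 2, 10, 12, 13, 14, 15, 16, 17, 18}, so |A + A| = 13.
K = |A + A| / |A| = 13/5 (already in lowest terms) ≈ 2.6000.
Reference: AP of size 5 gives K = 9/5 ≈ 1.8000; a fully generic set of size 5 gives K ≈ 3.0000.

|A| = 5, |A + A| = 13, K = 13/5.


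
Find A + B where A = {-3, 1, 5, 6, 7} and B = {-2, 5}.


A + B = {a + b : a ∈ A, b ∈ B}.
Enumerate all |A|·|B| = 5·2 = 10 pairs (a, b) and collect distinct sums.
a = -3: -3+-2=-5, -3+5=2
a = 1: 1+-2=-1, 1+5=6
a = 5: 5+-2=3, 5+5=10
a = 6: 6+-2=4, 6+5=11
a = 7: 7+-2=5, 7+5=12
Collecting distinct sums: A + B = {-5, -1, 2, 3, 4, 5, 6, 10, 11, 12}
|A + B| = 10

A + B = {-5, -1, 2, 3, 4, 5, 6, 10, 11, 12}


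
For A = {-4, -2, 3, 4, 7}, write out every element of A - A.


A - A = {a - a' : a, a' ∈ A}.
Compute a - a' for each ordered pair (a, a'):
a = -4: -4--4=0, -4--2=-2, -4-3=-7, -4-4=-8, -4-7=-11
a = -2: -2--4=2, -2--2=0, -2-3=-5, -2-4=-6, -2-7=-9
a = 3: 3--4=7, 3--2=5, 3-3=0, 3-4=-1, 3-7=-4
a = 4: 4--4=8, 4--2=6, 4-3=1, 4-4=0, 4-7=-3
a = 7: 7--4=11, 7--2=9, 7-3=4, 7-4=3, 7-7=0
Collecting distinct values (and noting 0 appears from a-a):
A - A = {-11, -9, -8, -7, -6, -5, -4, -3, -2, -1, 0, 1, 2, 3, 4, 5, 6, 7, 8, 9, 11}
|A - A| = 21

A - A = {-11, -9, -8, -7, -6, -5, -4, -3, -2, -1, 0, 1, 2, 3, 4, 5, 6, 7, 8, 9, 11}


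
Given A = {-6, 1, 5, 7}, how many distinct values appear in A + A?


A + A = {a + a' : a, a' ∈ A}; |A| = 4.
General bounds: 2|A| - 1 ≤ |A + A| ≤ |A|(|A|+1)/2, i.e. 7 ≤ |A + A| ≤ 10.
Lower bound 2|A|-1 is attained iff A is an arithmetic progression.
Enumerate sums a + a' for a ≤ a' (symmetric, so this suffices):
a = -6: -6+-6=-12, -6+1=-5, -6+5=-1, -6+7=1
a = 1: 1+1=2, 1+5=6, 1+7=8
a = 5: 5+5=10, 5+7=12
a = 7: 7+7=14
Distinct sums: {-12, -5, -1, 1, 2, 6, 8, 10, 12, 14}
|A + A| = 10

|A + A| = 10


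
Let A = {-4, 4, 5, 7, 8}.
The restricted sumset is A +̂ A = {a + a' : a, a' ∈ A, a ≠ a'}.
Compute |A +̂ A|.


Restricted sumset: A +̂ A = {a + a' : a ∈ A, a' ∈ A, a ≠ a'}.
Equivalently, take A + A and drop any sum 2a that is achievable ONLY as a + a for a ∈ A (i.e. sums representable only with equal summands).
Enumerate pairs (a, a') with a < a' (symmetric, so each unordered pair gives one sum; this covers all a ≠ a'):
  -4 + 4 = 0
  -4 + 5 = 1
  -4 + 7 = 3
  -4 + 8 = 4
  4 + 5 = 9
  4 + 7 = 11
  4 + 8 = 12
  5 + 7 = 12
  5 + 8 = 13
  7 + 8 = 15
Collected distinct sums: {0, 1, 3, 4, 9, 11, 12, 13, 15}
|A +̂ A| = 9
(Reference bound: |A +̂ A| ≥ 2|A| - 3 for |A| ≥ 2, with |A| = 5 giving ≥ 7.)

|A +̂ A| = 9


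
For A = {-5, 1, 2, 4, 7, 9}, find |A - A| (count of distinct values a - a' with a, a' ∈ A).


A - A = {a - a' : a, a' ∈ A}; |A| = 6.
Bounds: 2|A|-1 ≤ |A - A| ≤ |A|² - |A| + 1, i.e. 11 ≤ |A - A| ≤ 31.
Note: 0 ∈ A - A always (from a - a). The set is symmetric: if d ∈ A - A then -d ∈ A - A.
Enumerate nonzero differences d = a - a' with a > a' (then include -d):
Positive differences: {1, 2, 3, 5, 6, 7, 8, 9, 12, 14}
Full difference set: {0} ∪ (positive diffs) ∪ (negative diffs).
|A - A| = 1 + 2·10 = 21 (matches direct enumeration: 21).

|A - A| = 21


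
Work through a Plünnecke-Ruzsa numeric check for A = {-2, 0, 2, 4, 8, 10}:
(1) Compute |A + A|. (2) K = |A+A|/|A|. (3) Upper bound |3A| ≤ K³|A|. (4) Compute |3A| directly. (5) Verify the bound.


|A| = 6.
Step 1: Compute A + A by enumerating all 36 pairs.
A + A = {-4, -2, 0, 2, 4, 6, 8, 10, 12, 14, 16, 18, 20}, so |A + A| = 13.
Step 2: Doubling constant K = |A + A|/|A| = 13/6 = 13/6 ≈ 2.1667.
Step 3: Plünnecke-Ruzsa gives |3A| ≤ K³·|A| = (2.1667)³ · 6 ≈ 61.0278.
Step 4: Compute 3A = A + A + A directly by enumerating all triples (a,b,c) ∈ A³; |3A| = 19.
Step 5: Check 19 ≤ 61.0278? Yes ✓.

K = 13/6, Plünnecke-Ruzsa bound K³|A| ≈ 61.0278, |3A| = 19, inequality holds.


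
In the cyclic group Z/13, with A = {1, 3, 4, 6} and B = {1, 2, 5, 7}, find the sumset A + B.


Work in Z/13Z: reduce every sum a + b modulo 13.
Enumerate all 16 pairs:
a = 1: 1+1=2, 1+2=3, 1+5=6, 1+7=8
a = 3: 3+1=4, 3+2=5, 3+5=8, 3+7=10
a = 4: 4+1=5, 4+2=6, 4+5=9, 4+7=11
a = 6: 6+1=7, 6+2=8, 6+5=11, 6+7=0
Distinct residues collected: {0, 2, 3, 4, 5, 6, 7, 8, 9, 10, 11}
|A + B| = 11 (out of 13 total residues).

A + B = {0, 2, 3, 4, 5, 6, 7, 8, 9, 10, 11}


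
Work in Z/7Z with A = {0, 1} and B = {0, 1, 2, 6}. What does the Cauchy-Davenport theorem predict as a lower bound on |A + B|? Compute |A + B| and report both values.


Cauchy-Davenport: |A + B| ≥ min(p, |A| + |B| - 1) for A, B nonempty in Z/pZ.
|A| = 2, |B| = 4, p = 7.
CD lower bound = min(7, 2 + 4 - 1) = min(7, 5) = 5.
Compute A + B mod 7 directly:
a = 0: 0+0=0, 0+1=1, 0+2=2, 0+6=6
a = 1: 1+0=1, 1+1=2, 1+2=3, 1+6=0
A + B = {0, 1, 2, 3, 6}, so |A + B| = 5.
Verify: 5 ≥ 5? Yes ✓.

CD lower bound = 5, actual |A + B| = 5.


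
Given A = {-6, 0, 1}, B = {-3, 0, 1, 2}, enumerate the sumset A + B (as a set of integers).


A + B = {a + b : a ∈ A, b ∈ B}.
Enumerate all |A|·|B| = 3·4 = 12 pairs (a, b) and collect distinct sums.
a = -6: -6+-3=-9, -6+0=-6, -6+1=-5, -6+2=-4
a = 0: 0+-3=-3, 0+0=0, 0+1=1, 0+2=2
a = 1: 1+-3=-2, 1+0=1, 1+1=2, 1+2=3
Collecting distinct sums: A + B = {-9, -6, -5, -4, -3, -2, 0, 1, 2, 3}
|A + B| = 10

A + B = {-9, -6, -5, -4, -3, -2, 0, 1, 2, 3}


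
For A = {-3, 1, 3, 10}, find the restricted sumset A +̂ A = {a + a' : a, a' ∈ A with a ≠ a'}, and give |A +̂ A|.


Restricted sumset: A +̂ A = {a + a' : a ∈ A, a' ∈ A, a ≠ a'}.
Equivalently, take A + A and drop any sum 2a that is achievable ONLY as a + a for a ∈ A (i.e. sums representable only with equal summands).
Enumerate pairs (a, a') with a < a' (symmetric, so each unordered pair gives one sum; this covers all a ≠ a'):
  -3 + 1 = -2
  -3 + 3 = 0
  -3 + 10 = 7
  1 + 3 = 4
  1 + 10 = 11
  3 + 10 = 13
Collected distinct sums: {-2, 0, 4, 7, 11, 13}
|A +̂ A| = 6
(Reference bound: |A +̂ A| ≥ 2|A| - 3 for |A| ≥ 2, with |A| = 4 giving ≥ 5.)

|A +̂ A| = 6


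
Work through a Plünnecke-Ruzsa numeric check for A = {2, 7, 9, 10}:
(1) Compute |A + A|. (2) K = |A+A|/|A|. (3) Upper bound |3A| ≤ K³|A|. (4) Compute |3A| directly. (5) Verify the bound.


|A| = 4.
Step 1: Compute A + A by enumerating all 16 pairs.
A + A = {4, 9, 11, 12, 14, 16, 17, 18, 19, 20}, so |A + A| = 10.
Step 2: Doubling constant K = |A + A|/|A| = 10/4 = 10/4 ≈ 2.5000.
Step 3: Plünnecke-Ruzsa gives |3A| ≤ K³·|A| = (2.5000)³ · 4 ≈ 62.5000.
Step 4: Compute 3A = A + A + A directly by enumerating all triples (a,b,c) ∈ A³; |3A| = 18.
Step 5: Check 18 ≤ 62.5000? Yes ✓.

K = 10/4, Plünnecke-Ruzsa bound K³|A| ≈ 62.5000, |3A| = 18, inequality holds.


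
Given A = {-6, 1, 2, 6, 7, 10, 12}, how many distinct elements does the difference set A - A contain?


A - A = {a - a' : a, a' ∈ A}; |A| = 7.
Bounds: 2|A|-1 ≤ |A - A| ≤ |A|² - |A| + 1, i.e. 13 ≤ |A - A| ≤ 43.
Note: 0 ∈ A - A always (from a - a). The set is symmetric: if d ∈ A - A then -d ∈ A - A.
Enumerate nonzero differences d = a - a' with a > a' (then include -d):
Positive differences: {1, 2, 3, 4, 5, 6, 7, 8, 9, 10, 11, 12, 13, 16, 18}
Full difference set: {0} ∪ (positive diffs) ∪ (negative diffs).
|A - A| = 1 + 2·15 = 31 (matches direct enumeration: 31).

|A - A| = 31


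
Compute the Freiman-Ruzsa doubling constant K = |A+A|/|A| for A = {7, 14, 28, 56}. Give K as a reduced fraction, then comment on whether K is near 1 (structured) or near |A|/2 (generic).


|A| = 4.
Compute A + A by enumerating all 16 pairs.
A + A = {14, 21, 28, 35, 42, 56, 63, 70, 84, 112}, so |A + A| = 10.
K = |A + A| / |A| = 10/4 = 5/2 ≈ 2.5000.
Reference: AP of size 4 gives K = 7/4 ≈ 1.7500; a fully generic set of size 4 gives K ≈ 2.5000.

|A| = 4, |A + A| = 10, K = 10/4 = 5/2.


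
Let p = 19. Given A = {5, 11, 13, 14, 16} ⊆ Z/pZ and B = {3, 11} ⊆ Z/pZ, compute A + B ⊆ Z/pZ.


Work in Z/19Z: reduce every sum a + b modulo 19.
Enumerate all 10 pairs:
a = 5: 5+3=8, 5+11=16
a = 11: 11+3=14, 11+11=3
a = 13: 13+3=16, 13+11=5
a = 14: 14+3=17, 14+11=6
a = 16: 16+3=0, 16+11=8
Distinct residues collected: {0, 3, 5, 6, 8, 14, 16, 17}
|A + B| = 8 (out of 19 total residues).

A + B = {0, 3, 5, 6, 8, 14, 16, 17}


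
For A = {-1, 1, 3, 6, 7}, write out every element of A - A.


A - A = {a - a' : a, a' ∈ A}.
Compute a - a' for each ordered pair (a, a'):
a = -1: -1--1=0, -1-1=-2, -1-3=-4, -1-6=-7, -1-7=-8
a = 1: 1--1=2, 1-1=0, 1-3=-2, 1-6=-5, 1-7=-6
a = 3: 3--1=4, 3-1=2, 3-3=0, 3-6=-3, 3-7=-4
a = 6: 6--1=7, 6-1=5, 6-3=3, 6-6=0, 6-7=-1
a = 7: 7--1=8, 7-1=6, 7-3=4, 7-6=1, 7-7=0
Collecting distinct values (and noting 0 appears from a-a):
A - A = {-8, -7, -6, -5, -4, -3, -2, -1, 0, 1, 2, 3, 4, 5, 6, 7, 8}
|A - A| = 17

A - A = {-8, -7, -6, -5, -4, -3, -2, -1, 0, 1, 2, 3, 4, 5, 6, 7, 8}


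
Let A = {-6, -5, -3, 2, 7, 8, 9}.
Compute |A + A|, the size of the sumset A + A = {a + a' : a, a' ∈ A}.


A + A = {a + a' : a, a' ∈ A}; |A| = 7.
General bounds: 2|A| - 1 ≤ |A + A| ≤ |A|(|A|+1)/2, i.e. 13 ≤ |A + A| ≤ 28.
Lower bound 2|A|-1 is attained iff A is an arithmetic progression.
Enumerate sums a + a' for a ≤ a' (symmetric, so this suffices):
a = -6: -6+-6=-12, -6+-5=-11, -6+-3=-9, -6+2=-4, -6+7=1, -6+8=2, -6+9=3
a = -5: -5+-5=-10, -5+-3=-8, -5+2=-3, -5+7=2, -5+8=3, -5+9=4
a = -3: -3+-3=-6, -3+2=-1, -3+7=4, -3+8=5, -3+9=6
a = 2: 2+2=4, 2+7=9, 2+8=10, 2+9=11
a = 7: 7+7=14, 7+8=15, 7+9=16
a = 8: 8+8=16, 8+9=17
a = 9: 9+9=18
Distinct sums: {-12, -11, -10, -9, -8, -6, -4, -3, -1, 1, 2, 3, 4, 5, 6, 9, 10, 11, 14, 15, 16, 17, 18}
|A + A| = 23

|A + A| = 23


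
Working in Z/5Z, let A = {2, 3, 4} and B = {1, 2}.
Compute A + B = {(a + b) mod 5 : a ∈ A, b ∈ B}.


Work in Z/5Z: reduce every sum a + b modulo 5.
Enumerate all 6 pairs:
a = 2: 2+1=3, 2+2=4
a = 3: 3+1=4, 3+2=0
a = 4: 4+1=0, 4+2=1
Distinct residues collected: {0, 1, 3, 4}
|A + B| = 4 (out of 5 total residues).

A + B = {0, 1, 3, 4}


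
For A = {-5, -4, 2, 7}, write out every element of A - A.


A - A = {a - a' : a, a' ∈ A}.
Compute a - a' for each ordered pair (a, a'):
a = -5: -5--5=0, -5--4=-1, -5-2=-7, -5-7=-12
a = -4: -4--5=1, -4--4=0, -4-2=-6, -4-7=-11
a = 2: 2--5=7, 2--4=6, 2-2=0, 2-7=-5
a = 7: 7--5=12, 7--4=11, 7-2=5, 7-7=0
Collecting distinct values (and noting 0 appears from a-a):
A - A = {-12, -11, -7, -6, -5, -1, 0, 1, 5, 6, 7, 11, 12}
|A - A| = 13

A - A = {-12, -11, -7, -6, -5, -1, 0, 1, 5, 6, 7, 11, 12}


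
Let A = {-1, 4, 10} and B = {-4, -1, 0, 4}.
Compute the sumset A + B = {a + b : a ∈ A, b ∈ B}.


A + B = {a + b : a ∈ A, b ∈ B}.
Enumerate all |A|·|B| = 3·4 = 12 pairs (a, b) and collect distinct sums.
a = -1: -1+-4=-5, -1+-1=-2, -1+0=-1, -1+4=3
a = 4: 4+-4=0, 4+-1=3, 4+0=4, 4+4=8
a = 10: 10+-4=6, 10+-1=9, 10+0=10, 10+4=14
Collecting distinct sums: A + B = {-5, -2, -1, 0, 3, 4, 6, 8, 9, 10, 14}
|A + B| = 11

A + B = {-5, -2, -1, 0, 3, 4, 6, 8, 9, 10, 14}


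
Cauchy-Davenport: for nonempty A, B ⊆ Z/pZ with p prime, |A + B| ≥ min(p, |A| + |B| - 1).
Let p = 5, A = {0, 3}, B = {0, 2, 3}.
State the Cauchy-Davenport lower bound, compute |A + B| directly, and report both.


Cauchy-Davenport: |A + B| ≥ min(p, |A| + |B| - 1) for A, B nonempty in Z/pZ.
|A| = 2, |B| = 3, p = 5.
CD lower bound = min(5, 2 + 3 - 1) = min(5, 4) = 4.
Compute A + B mod 5 directly:
a = 0: 0+0=0, 0+2=2, 0+3=3
a = 3: 3+0=3, 3+2=0, 3+3=1
A + B = {0, 1, 2, 3}, so |A + B| = 4.
Verify: 4 ≥ 4? Yes ✓.

CD lower bound = 4, actual |A + B| = 4.


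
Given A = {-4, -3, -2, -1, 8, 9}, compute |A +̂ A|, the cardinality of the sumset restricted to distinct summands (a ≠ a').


Restricted sumset: A +̂ A = {a + a' : a ∈ A, a' ∈ A, a ≠ a'}.
Equivalently, take A + A and drop any sum 2a that is achievable ONLY as a + a for a ∈ A (i.e. sums representable only with equal summands).
Enumerate pairs (a, a') with a < a' (symmetric, so each unordered pair gives one sum; this covers all a ≠ a'):
  -4 + -3 = -7
  -4 + -2 = -6
  -4 + -1 = -5
  -4 + 8 = 4
  -4 + 9 = 5
  -3 + -2 = -5
  -3 + -1 = -4
  -3 + 8 = 5
  -3 + 9 = 6
  -2 + -1 = -3
  -2 + 8 = 6
  -2 + 9 = 7
  -1 + 8 = 7
  -1 + 9 = 8
  8 + 9 = 17
Collected distinct sums: {-7, -6, -5, -4, -3, 4, 5, 6, 7, 8, 17}
|A +̂ A| = 11
(Reference bound: |A +̂ A| ≥ 2|A| - 3 for |A| ≥ 2, with |A| = 6 giving ≥ 9.)

|A +̂ A| = 11


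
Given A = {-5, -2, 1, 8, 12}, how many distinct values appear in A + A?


A + A = {a + a' : a, a' ∈ A}; |A| = 5.
General bounds: 2|A| - 1 ≤ |A + A| ≤ |A|(|A|+1)/2, i.e. 9 ≤ |A + A| ≤ 15.
Lower bound 2|A|-1 is attained iff A is an arithmetic progression.
Enumerate sums a + a' for a ≤ a' (symmetric, so this suffices):
a = -5: -5+-5=-10, -5+-2=-7, -5+1=-4, -5+8=3, -5+12=7
a = -2: -2+-2=-4, -2+1=-1, -2+8=6, -2+12=10
a = 1: 1+1=2, 1+8=9, 1+12=13
a = 8: 8+8=16, 8+12=20
a = 12: 12+12=24
Distinct sums: {-10, -7, -4, -1, 2, 3, 6, 7, 9, 10, 13, 16, 20, 24}
|A + A| = 14

|A + A| = 14


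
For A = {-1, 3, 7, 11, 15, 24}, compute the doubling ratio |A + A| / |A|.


|A| = 6.
Compute A + A by enumerating all 36 pairs.
A + A = {-2, 2, 6, 10, 14, 18, 22, 23, 26, 27, 30, 31, 35, 39, 48}, so |A + A| = 15.
K = |A + A| / |A| = 15/6 = 5/2 ≈ 2.5000.
Reference: AP of size 6 gives K = 11/6 ≈ 1.8333; a fully generic set of size 6 gives K ≈ 3.5000.

|A| = 6, |A + A| = 15, K = 15/6 = 5/2.


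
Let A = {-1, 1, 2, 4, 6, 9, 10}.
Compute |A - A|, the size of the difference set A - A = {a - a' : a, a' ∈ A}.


A - A = {a - a' : a, a' ∈ A}; |A| = 7.
Bounds: 2|A|-1 ≤ |A - A| ≤ |A|² - |A| + 1, i.e. 13 ≤ |A - A| ≤ 43.
Note: 0 ∈ A - A always (from a - a). The set is symmetric: if d ∈ A - A then -d ∈ A - A.
Enumerate nonzero differences d = a - a' with a > a' (then include -d):
Positive differences: {1, 2, 3, 4, 5, 6, 7, 8, 9, 10, 11}
Full difference set: {0} ∪ (positive diffs) ∪ (negative diffs).
|A - A| = 1 + 2·11 = 23 (matches direct enumeration: 23).

|A - A| = 23


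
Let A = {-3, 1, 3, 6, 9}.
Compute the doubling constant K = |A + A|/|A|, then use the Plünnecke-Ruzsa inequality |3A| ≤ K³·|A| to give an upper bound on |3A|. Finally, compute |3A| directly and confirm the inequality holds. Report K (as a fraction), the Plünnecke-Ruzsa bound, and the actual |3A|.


|A| = 5.
Step 1: Compute A + A by enumerating all 25 pairs.
A + A = {-6, -2, 0, 2, 3, 4, 6, 7, 9, 10, 12, 15, 18}, so |A + A| = 13.
Step 2: Doubling constant K = |A + A|/|A| = 13/5 = 13/5 ≈ 2.6000.
Step 3: Plünnecke-Ruzsa gives |3A| ≤ K³·|A| = (2.6000)³ · 5 ≈ 87.8800.
Step 4: Compute 3A = A + A + A directly by enumerating all triples (a,b,c) ∈ A³; |3A| = 24.
Step 5: Check 24 ≤ 87.8800? Yes ✓.

K = 13/5, Plünnecke-Ruzsa bound K³|A| ≈ 87.8800, |3A| = 24, inequality holds.


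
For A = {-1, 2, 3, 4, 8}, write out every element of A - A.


A - A = {a - a' : a, a' ∈ A}.
Compute a - a' for each ordered pair (a, a'):
a = -1: -1--1=0, -1-2=-3, -1-3=-4, -1-4=-5, -1-8=-9
a = 2: 2--1=3, 2-2=0, 2-3=-1, 2-4=-2, 2-8=-6
a = 3: 3--1=4, 3-2=1, 3-3=0, 3-4=-1, 3-8=-5
a = 4: 4--1=5, 4-2=2, 4-3=1, 4-4=0, 4-8=-4
a = 8: 8--1=9, 8-2=6, 8-3=5, 8-4=4, 8-8=0
Collecting distinct values (and noting 0 appears from a-a):
A - A = {-9, -6, -5, -4, -3, -2, -1, 0, 1, 2, 3, 4, 5, 6, 9}
|A - A| = 15

A - A = {-9, -6, -5, -4, -3, -2, -1, 0, 1, 2, 3, 4, 5, 6, 9}


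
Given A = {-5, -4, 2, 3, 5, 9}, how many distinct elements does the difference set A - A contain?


A - A = {a - a' : a, a' ∈ A}; |A| = 6.
Bounds: 2|A|-1 ≤ |A - A| ≤ |A|² - |A| + 1, i.e. 11 ≤ |A - A| ≤ 31.
Note: 0 ∈ A - A always (from a - a). The set is symmetric: if d ∈ A - A then -d ∈ A - A.
Enumerate nonzero differences d = a - a' with a > a' (then include -d):
Positive differences: {1, 2, 3, 4, 6, 7, 8, 9, 10, 13, 14}
Full difference set: {0} ∪ (positive diffs) ∪ (negative diffs).
|A - A| = 1 + 2·11 = 23 (matches direct enumeration: 23).

|A - A| = 23


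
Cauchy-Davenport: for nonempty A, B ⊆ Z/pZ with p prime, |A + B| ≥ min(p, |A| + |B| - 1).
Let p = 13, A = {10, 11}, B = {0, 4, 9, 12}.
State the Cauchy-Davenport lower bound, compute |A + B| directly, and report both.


Cauchy-Davenport: |A + B| ≥ min(p, |A| + |B| - 1) for A, B nonempty in Z/pZ.
|A| = 2, |B| = 4, p = 13.
CD lower bound = min(13, 2 + 4 - 1) = min(13, 5) = 5.
Compute A + B mod 13 directly:
a = 10: 10+0=10, 10+4=1, 10+9=6, 10+12=9
a = 11: 11+0=11, 11+4=2, 11+9=7, 11+12=10
A + B = {1, 2, 6, 7, 9, 10, 11}, so |A + B| = 7.
Verify: 7 ≥ 5? Yes ✓.

CD lower bound = 5, actual |A + B| = 7.


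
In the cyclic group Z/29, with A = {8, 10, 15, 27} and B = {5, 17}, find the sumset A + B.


Work in Z/29Z: reduce every sum a + b modulo 29.
Enumerate all 8 pairs:
a = 8: 8+5=13, 8+17=25
a = 10: 10+5=15, 10+17=27
a = 15: 15+5=20, 15+17=3
a = 27: 27+5=3, 27+17=15
Distinct residues collected: {3, 13, 15, 20, 25, 27}
|A + B| = 6 (out of 29 total residues).

A + B = {3, 13, 15, 20, 25, 27}


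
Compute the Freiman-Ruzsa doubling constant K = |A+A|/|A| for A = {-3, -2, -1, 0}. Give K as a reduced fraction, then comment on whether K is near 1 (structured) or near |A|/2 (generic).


|A| = 4.
Compute A + A by enumerating all 16 pairs.
A + A = {-6, -5, -4, -3, -2, -1, 0}, so |A + A| = 7.
K = |A + A| / |A| = 7/4 (already in lowest terms) ≈ 1.7500.
Reference: AP of size 4 gives K = 7/4 ≈ 1.7500; a fully generic set of size 4 gives K ≈ 2.5000.

|A| = 4, |A + A| = 7, K = 7/4.


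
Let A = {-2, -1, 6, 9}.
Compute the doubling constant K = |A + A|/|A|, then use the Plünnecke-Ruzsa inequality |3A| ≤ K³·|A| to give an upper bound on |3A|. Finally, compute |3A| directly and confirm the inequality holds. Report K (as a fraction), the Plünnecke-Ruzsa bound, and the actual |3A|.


|A| = 4.
Step 1: Compute A + A by enumerating all 16 pairs.
A + A = {-4, -3, -2, 4, 5, 7, 8, 12, 15, 18}, so |A + A| = 10.
Step 2: Doubling constant K = |A + A|/|A| = 10/4 = 10/4 ≈ 2.5000.
Step 3: Plünnecke-Ruzsa gives |3A| ≤ K³·|A| = (2.5000)³ · 4 ≈ 62.5000.
Step 4: Compute 3A = A + A + A directly by enumerating all triples (a,b,c) ∈ A³; |3A| = 20.
Step 5: Check 20 ≤ 62.5000? Yes ✓.

K = 10/4, Plünnecke-Ruzsa bound K³|A| ≈ 62.5000, |3A| = 20, inequality holds.


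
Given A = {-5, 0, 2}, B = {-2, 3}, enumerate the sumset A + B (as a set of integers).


A + B = {a + b : a ∈ A, b ∈ B}.
Enumerate all |A|·|B| = 3·2 = 6 pairs (a, b) and collect distinct sums.
a = -5: -5+-2=-7, -5+3=-2
a = 0: 0+-2=-2, 0+3=3
a = 2: 2+-2=0, 2+3=5
Collecting distinct sums: A + B = {-7, -2, 0, 3, 5}
|A + B| = 5

A + B = {-7, -2, 0, 3, 5}


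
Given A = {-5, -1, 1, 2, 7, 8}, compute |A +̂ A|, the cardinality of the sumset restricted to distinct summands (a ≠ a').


Restricted sumset: A +̂ A = {a + a' : a ∈ A, a' ∈ A, a ≠ a'}.
Equivalently, take A + A and drop any sum 2a that is achievable ONLY as a + a for a ∈ A (i.e. sums representable only with equal summands).
Enumerate pairs (a, a') with a < a' (symmetric, so each unordered pair gives one sum; this covers all a ≠ a'):
  -5 + -1 = -6
  -5 + 1 = -4
  -5 + 2 = -3
  -5 + 7 = 2
  -5 + 8 = 3
  -1 + 1 = 0
  -1 + 2 = 1
  -1 + 7 = 6
  -1 + 8 = 7
  1 + 2 = 3
  1 + 7 = 8
  1 + 8 = 9
  2 + 7 = 9
  2 + 8 = 10
  7 + 8 = 15
Collected distinct sums: {-6, -4, -3, 0, 1, 2, 3, 6, 7, 8, 9, 10, 15}
|A +̂ A| = 13
(Reference bound: |A +̂ A| ≥ 2|A| - 3 for |A| ≥ 2, with |A| = 6 giving ≥ 9.)

|A +̂ A| = 13


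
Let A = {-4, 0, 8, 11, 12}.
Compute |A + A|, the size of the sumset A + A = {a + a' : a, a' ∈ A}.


A + A = {a + a' : a, a' ∈ A}; |A| = 5.
General bounds: 2|A| - 1 ≤ |A + A| ≤ |A|(|A|+1)/2, i.e. 9 ≤ |A + A| ≤ 15.
Lower bound 2|A|-1 is attained iff A is an arithmetic progression.
Enumerate sums a + a' for a ≤ a' (symmetric, so this suffices):
a = -4: -4+-4=-8, -4+0=-4, -4+8=4, -4+11=7, -4+12=8
a = 0: 0+0=0, 0+8=8, 0+11=11, 0+12=12
a = 8: 8+8=16, 8+11=19, 8+12=20
a = 11: 11+11=22, 11+12=23
a = 12: 12+12=24
Distinct sums: {-8, -4, 0, 4, 7, 8, 11, 12, 16, 19, 20, 22, 23, 24}
|A + A| = 14

|A + A| = 14


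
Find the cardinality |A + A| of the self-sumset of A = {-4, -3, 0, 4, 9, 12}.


A + A = {a + a' : a, a' ∈ A}; |A| = 6.
General bounds: 2|A| - 1 ≤ |A + A| ≤ |A|(|A|+1)/2, i.e. 11 ≤ |A + A| ≤ 21.
Lower bound 2|A|-1 is attained iff A is an arithmetic progression.
Enumerate sums a + a' for a ≤ a' (symmetric, so this suffices):
a = -4: -4+-4=-8, -4+-3=-7, -4+0=-4, -4+4=0, -4+9=5, -4+12=8
a = -3: -3+-3=-6, -3+0=-3, -3+4=1, -3+9=6, -3+12=9
a = 0: 0+0=0, 0+4=4, 0+9=9, 0+12=12
a = 4: 4+4=8, 4+9=13, 4+12=16
a = 9: 9+9=18, 9+12=21
a = 12: 12+12=24
Distinct sums: {-8, -7, -6, -4, -3, 0, 1, 4, 5, 6, 8, 9, 12, 13, 16, 18, 21, 24}
|A + A| = 18

|A + A| = 18


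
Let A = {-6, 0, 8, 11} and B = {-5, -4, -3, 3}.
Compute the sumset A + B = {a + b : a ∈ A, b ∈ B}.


A + B = {a + b : a ∈ A, b ∈ B}.
Enumerate all |A|·|B| = 4·4 = 16 pairs (a, b) and collect distinct sums.
a = -6: -6+-5=-11, -6+-4=-10, -6+-3=-9, -6+3=-3
a = 0: 0+-5=-5, 0+-4=-4, 0+-3=-3, 0+3=3
a = 8: 8+-5=3, 8+-4=4, 8+-3=5, 8+3=11
a = 11: 11+-5=6, 11+-4=7, 11+-3=8, 11+3=14
Collecting distinct sums: A + B = {-11, -10, -9, -5, -4, -3, 3, 4, 5, 6, 7, 8, 11, 14}
|A + B| = 14

A + B = {-11, -10, -9, -5, -4, -3, 3, 4, 5, 6, 7, 8, 11, 14}


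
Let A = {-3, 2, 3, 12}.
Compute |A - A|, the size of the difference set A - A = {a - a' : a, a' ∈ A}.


A - A = {a - a' : a, a' ∈ A}; |A| = 4.
Bounds: 2|A|-1 ≤ |A - A| ≤ |A|² - |A| + 1, i.e. 7 ≤ |A - A| ≤ 13.
Note: 0 ∈ A - A always (from a - a). The set is symmetric: if d ∈ A - A then -d ∈ A - A.
Enumerate nonzero differences d = a - a' with a > a' (then include -d):
Positive differences: {1, 5, 6, 9, 10, 15}
Full difference set: {0} ∪ (positive diffs) ∪ (negative diffs).
|A - A| = 1 + 2·6 = 13 (matches direct enumeration: 13).

|A - A| = 13


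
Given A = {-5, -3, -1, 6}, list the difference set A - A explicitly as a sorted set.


A - A = {a - a' : a, a' ∈ A}.
Compute a - a' for each ordered pair (a, a'):
a = -5: -5--5=0, -5--3=-2, -5--1=-4, -5-6=-11
a = -3: -3--5=2, -3--3=0, -3--1=-2, -3-6=-9
a = -1: -1--5=4, -1--3=2, -1--1=0, -1-6=-7
a = 6: 6--5=11, 6--3=9, 6--1=7, 6-6=0
Collecting distinct values (and noting 0 appears from a-a):
A - A = {-11, -9, -7, -4, -2, 0, 2, 4, 7, 9, 11}
|A - A| = 11

A - A = {-11, -9, -7, -4, -2, 0, 2, 4, 7, 9, 11}


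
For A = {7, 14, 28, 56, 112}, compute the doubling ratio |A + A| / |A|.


|A| = 5.
Compute A + A by enumerating all 25 pairs.
A + A = {14, 21, 28, 35, 42, 56, 63, 70, 84, 112, 119, 126, 140, 168, 224}, so |A + A| = 15.
K = |A + A| / |A| = 15/5 = 3/1 ≈ 3.0000.
Reference: AP of size 5 gives K = 9/5 ≈ 1.8000; a fully generic set of size 5 gives K ≈ 3.0000.

|A| = 5, |A + A| = 15, K = 15/5 = 3/1.


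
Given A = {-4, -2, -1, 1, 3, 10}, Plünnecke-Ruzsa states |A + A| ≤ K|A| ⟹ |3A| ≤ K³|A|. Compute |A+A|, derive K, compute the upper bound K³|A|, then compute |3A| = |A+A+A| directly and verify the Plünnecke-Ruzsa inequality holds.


|A| = 6.
Step 1: Compute A + A by enumerating all 36 pairs.
A + A = {-8, -6, -5, -4, -3, -2, -1, 0, 1, 2, 4, 6, 8, 9, 11, 13, 20}, so |A + A| = 17.
Step 2: Doubling constant K = |A + A|/|A| = 17/6 = 17/6 ≈ 2.8333.
Step 3: Plünnecke-Ruzsa gives |3A| ≤ K³·|A| = (2.8333)³ · 6 ≈ 136.4722.
Step 4: Compute 3A = A + A + A directly by enumerating all triples (a,b,c) ∈ A³; |3A| = 31.
Step 5: Check 31 ≤ 136.4722? Yes ✓.

K = 17/6, Plünnecke-Ruzsa bound K³|A| ≈ 136.4722, |3A| = 31, inequality holds.
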